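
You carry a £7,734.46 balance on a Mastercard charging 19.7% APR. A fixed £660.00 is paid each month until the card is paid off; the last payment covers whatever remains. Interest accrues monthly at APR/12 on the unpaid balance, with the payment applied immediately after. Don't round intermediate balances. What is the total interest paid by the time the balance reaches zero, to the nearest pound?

£927

Monthly rate r = 19.7%/12 = 1.64167% = 0.0164167.
Payoff takes n = ⌈−ln(1 − rB₀/P)/ln(1+r)⌉ = ⌈13.122⌉ = 14 payments; the last is £81.07.
Total paid = 13·£660.00 + £81.07 = £8,661.07.
Total interest = total paid − principal = £8,661.07 − £7,734.46 = £926.61.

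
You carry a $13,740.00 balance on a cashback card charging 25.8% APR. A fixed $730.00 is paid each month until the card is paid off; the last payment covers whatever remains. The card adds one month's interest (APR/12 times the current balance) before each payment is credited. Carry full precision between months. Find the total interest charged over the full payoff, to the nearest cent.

$4,060.15

Monthly rate r = 25.8%/12 = 2.15% = 0.0215.
Payoff takes n = ⌈−ln(1 − rB₀/P)/ln(1+r)⌉ = ⌈24.381⌉ = 25 payments; the last is $280.15.
Total paid = 24·$730.00 + $280.15 = $17,800.15.
Total interest = total paid − principal = $17,800.15 − $13,740.00 = $4,060.15.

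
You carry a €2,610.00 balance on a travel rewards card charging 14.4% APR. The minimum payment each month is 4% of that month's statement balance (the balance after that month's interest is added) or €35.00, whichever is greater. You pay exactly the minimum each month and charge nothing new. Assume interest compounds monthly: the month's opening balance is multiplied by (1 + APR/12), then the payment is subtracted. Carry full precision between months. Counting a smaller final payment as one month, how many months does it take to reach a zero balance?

68 months

Monthly rate r = 14.4%/12 = 1.2% = 0.012.
While 4% of the post-interest balance exceeds €35.00, each month B ← (B·(1+r))·(1 − 0.04), i.e. B shrinks by the factor (1+r)·0.96 = 0.97152.
This holds for months 1–39. Entering month 40 the balance is €845.78; 4% of the post-interest balance is now below €35.00, so the flat €35.00 minimum applies from here.
From month 40 a fixed €35.00 at rate r clears €845.78 in 29 more payments. Total: 39 + 29 = 68 months.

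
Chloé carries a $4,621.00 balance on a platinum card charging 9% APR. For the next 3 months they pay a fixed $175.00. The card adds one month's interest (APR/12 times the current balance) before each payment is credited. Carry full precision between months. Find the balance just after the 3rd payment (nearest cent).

Monthly rate r = 9%/12 = 0.75% = 0.0075.
Each month: B ← B·(1+r) − $175.00.
Month 1: interest $34.66; balance after payment $4,480.66.
Month 2: interest $33.60; balance after payment $4,339.26.
Month 3: interest $32.54; balance after payment $4,196.81.

$4,196.81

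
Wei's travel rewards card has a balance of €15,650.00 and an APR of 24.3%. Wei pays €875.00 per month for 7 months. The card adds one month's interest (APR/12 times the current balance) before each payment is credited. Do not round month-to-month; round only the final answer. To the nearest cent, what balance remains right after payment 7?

€11,497.89

Monthly rate r = 24.3%/12 = 2.025% = 0.02025.
Each month: B ← B·(1+r) − €875.00.
Month 1: interest €316.91; balance after payment €15,091.91.
Month 2: interest €305.61; balance after payment €14,522.52.
Month 3: interest €294.08; balance after payment €13,941.60.
Month 4: interest €282.32; balance after payment €13,348.92.
Month 5: interest €270.32; balance after payment €12,744.24.
Month 6: interest €258.07; balance after payment €12,127.31.
Month 7: interest €245.58; balance after payment €11,497.89.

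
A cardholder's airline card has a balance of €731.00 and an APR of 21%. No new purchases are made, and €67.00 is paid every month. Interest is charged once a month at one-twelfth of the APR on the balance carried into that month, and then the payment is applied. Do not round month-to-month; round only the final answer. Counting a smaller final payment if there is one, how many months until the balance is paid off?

13 months

Monthly rate r = 21%/12 = 1.75% = 0.0175.
Recurrence: B ← B·(1+r) − €67.00.
Month 1: interest €12.79; balance after payment €676.79.
Month 2: interest €11.84; balance after payment €621.64.
Closed form: n = −ln(1 − rB₀/P)/ln(1+r) = −ln(0.80907)/ln(1.0175) ≈ 12.213, so the balance reaches zero during payment 13.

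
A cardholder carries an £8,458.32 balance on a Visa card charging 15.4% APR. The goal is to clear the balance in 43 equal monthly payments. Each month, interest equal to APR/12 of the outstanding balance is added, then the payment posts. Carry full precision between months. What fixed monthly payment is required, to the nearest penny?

£257.17

Monthly rate r = 15.4%/12 = 1.28333% = 0.0128333.
Level-payment amortization: P = B₀·r / (1 − (1+r)^(−n)) = 8458.32·0.0128333 / (1 − 1.01283^(−43)).
Denominator 1 − (1+r)^(−43) = 0.422081491.
P = 108.548 / 0.422081491 ≈ 257.17.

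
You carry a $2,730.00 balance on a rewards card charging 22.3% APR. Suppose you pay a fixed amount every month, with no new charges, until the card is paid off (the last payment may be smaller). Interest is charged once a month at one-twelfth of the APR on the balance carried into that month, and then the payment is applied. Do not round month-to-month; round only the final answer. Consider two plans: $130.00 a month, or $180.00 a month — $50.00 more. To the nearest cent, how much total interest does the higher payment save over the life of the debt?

$256.38

Monthly rate r = 22.3%/12 = 1.85833% = 0.0185833.
At $130.00/mo: n = ⌈−ln(1 − rB₀/P)/ln(1+r)⌉ = 27 payments (last $112.92); total interest = total paid − $2,730.00 = $762.92.
At $180.00/mo: 18 payments (last $176.54); total interest $506.54.
Interest saved = $762.92 − $506.54 = $256.38.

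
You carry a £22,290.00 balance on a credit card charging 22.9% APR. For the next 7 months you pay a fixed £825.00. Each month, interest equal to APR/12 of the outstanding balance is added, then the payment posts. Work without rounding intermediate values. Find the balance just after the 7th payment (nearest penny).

Monthly rate r = 22.9%/12 = 1.90833% = 0.0190833.
Each month: B ← B·(1+r) − £825.00.
Month 1: interest £425.37; balance after payment £21,890.37.
Month 2: interest £417.74; balance after payment £21,483.11.
Month 3: interest £409.97; balance after payment £21,068.08.
Month 4: interest £402.05; balance after payment £20,645.13.
Month 5: interest £393.98; balance after payment £20,214.11.
Month 6: interest £385.75; balance after payment £19,774.86.
Month 7: interest £377.37; balance after payment £19,327.23.

£19,327.23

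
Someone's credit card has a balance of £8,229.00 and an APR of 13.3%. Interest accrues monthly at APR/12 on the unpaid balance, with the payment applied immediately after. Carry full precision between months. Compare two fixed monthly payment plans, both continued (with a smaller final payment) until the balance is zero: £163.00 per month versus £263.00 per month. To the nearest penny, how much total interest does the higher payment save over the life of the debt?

£1,964.08

Monthly rate r = 13.3%/12 = 1.10833% = 0.0110833.
At £163.00/mo: n = ⌈−ln(1 − rB₀/P)/ln(1+r)⌉ = 75 payments (last £63.46); total interest = total paid − £8,229.00 = £3,896.46.
At £263.00/mo: 39 payments (last £167.38); total interest £1,932.38.
Interest saved = £3,896.46 − £1,932.38 = £1,964.08.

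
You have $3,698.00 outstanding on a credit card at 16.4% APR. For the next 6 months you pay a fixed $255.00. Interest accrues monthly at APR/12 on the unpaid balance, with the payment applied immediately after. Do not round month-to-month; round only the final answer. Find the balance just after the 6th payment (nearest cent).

$2,428.55

Monthly rate r = 16.4%/12 = 1.36667% = 0.0136667.
Each month: B ← B·(1+r) − $255.00.
Month 1: interest $50.54; balance after payment $3,493.54.
Month 2: interest $47.75; balance after payment $3,286.28.
Month 3: interest $44.91; balance after payment $3,076.20.
Month 4: interest $42.04; balance after payment $2,863.24.
Month 5: interest $39.13; balance after payment $2,647.37.
Month 6: interest $36.18; balance after payment $2,428.55.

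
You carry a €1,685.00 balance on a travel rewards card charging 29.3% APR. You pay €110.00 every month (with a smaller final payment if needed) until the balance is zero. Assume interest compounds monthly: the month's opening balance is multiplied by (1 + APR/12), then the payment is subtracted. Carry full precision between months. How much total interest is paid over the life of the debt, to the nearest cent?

€451.34

Monthly rate r = 29.3%/12 = 2.44167% = 0.0244167.
Payoff takes n = ⌈−ln(1 − rB₀/P)/ln(1+r)⌉ = ⌈19.418⌉ = 20 payments; the last is €46.34.
Total paid = 19·€110.00 + €46.34 = €2,136.34.
Total interest = total paid − principal = €2,136.34 − €1,685.00 = €451.34.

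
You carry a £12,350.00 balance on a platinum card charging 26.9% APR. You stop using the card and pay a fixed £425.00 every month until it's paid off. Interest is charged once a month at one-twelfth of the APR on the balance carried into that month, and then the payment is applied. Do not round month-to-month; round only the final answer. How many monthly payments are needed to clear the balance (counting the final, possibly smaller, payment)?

48 payments

Monthly rate r = 26.9%/12 = 2.24167% = 0.0224167.
Recurrence: B ← B·(1+r) − £425.00.
Month 1: interest £276.85; balance after payment £12,201.85.
Month 2: interest £273.52; balance after payment £12,050.37.
Closed form: n = −ln(1 − rB₀/P)/ln(1+r) = −ln(0.3486)/ln(1.02242) ≈ 47.536, so the balance reaches zero during payment 48.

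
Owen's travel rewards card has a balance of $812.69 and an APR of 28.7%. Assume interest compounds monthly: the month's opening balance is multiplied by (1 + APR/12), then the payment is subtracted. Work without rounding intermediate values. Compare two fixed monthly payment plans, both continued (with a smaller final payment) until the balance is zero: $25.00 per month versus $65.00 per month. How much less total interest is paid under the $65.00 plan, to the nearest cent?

Monthly rate r = 28.7%/12 = 2.39167% = 0.0239167.
At $25.00/mo: n = ⌈−ln(1 − rB₀/P)/ln(1+r)⌉ = 64 payments (last $14.56); total interest = total paid − $812.69 = $776.87.
At $65.00/mo: 16 payments (last $2.12); total interest $164.43.
Interest saved = $776.87 − $164.43 = $612.44.

$612.44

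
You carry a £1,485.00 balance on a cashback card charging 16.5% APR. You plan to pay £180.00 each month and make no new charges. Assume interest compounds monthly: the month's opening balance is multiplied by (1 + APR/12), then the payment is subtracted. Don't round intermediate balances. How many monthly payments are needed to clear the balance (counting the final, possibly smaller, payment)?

Monthly rate r = 16.5%/12 = 1.375% = 0.01375.
Recurrence: B ← B·(1+r) − £180.00.
Month 1: interest £20.42; balance after payment £1,325.42.
Month 2: interest £18.22; balance after payment £1,163.64.
Closed form: n = −ln(1 − rB₀/P)/ln(1+r) = −ln(0.88656)/ln(1.01375) ≈ 8.817, so the balance reaches zero during payment 9.

9 months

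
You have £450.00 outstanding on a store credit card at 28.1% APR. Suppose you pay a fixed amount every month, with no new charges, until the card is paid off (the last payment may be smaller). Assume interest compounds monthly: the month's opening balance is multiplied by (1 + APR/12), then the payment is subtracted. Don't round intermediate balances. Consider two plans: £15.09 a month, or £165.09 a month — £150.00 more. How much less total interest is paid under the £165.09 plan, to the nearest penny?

£310.60

Monthly rate r = 28.1%/12 = 2.34167% = 0.0234167.
At £15.09/mo: n = ⌈−ln(1 − rB₀/P)/ln(1+r)⌉ = 52 payments (last £11.68); total interest = total paid − £450.00 = £331.27.
At £165.09/mo: 3 payments (last £140.49); total interest £20.67.
Interest saved = £331.27 − £20.67 = £310.60.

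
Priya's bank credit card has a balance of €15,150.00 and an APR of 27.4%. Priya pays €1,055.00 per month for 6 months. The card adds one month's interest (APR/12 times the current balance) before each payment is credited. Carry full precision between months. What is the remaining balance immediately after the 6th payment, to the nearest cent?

Monthly rate r = 27.4%/12 = 2.28333% = 0.0228333.
Each month: B ← B·(1+r) − €1,055.00.
Month 1: interest €345.92; balance after payment €14,440.92.
Month 2: interest €329.73; balance after payment €13,715.66.
Month 3: interest €313.17; balance after payment €12,973.83.
Month 4: interest €296.24; balance after payment €12,215.07.
Month 5: interest €278.91; balance after payment €11,438.98.
Month 6: interest €261.19; balance after payment €10,645.17.

€10,645.17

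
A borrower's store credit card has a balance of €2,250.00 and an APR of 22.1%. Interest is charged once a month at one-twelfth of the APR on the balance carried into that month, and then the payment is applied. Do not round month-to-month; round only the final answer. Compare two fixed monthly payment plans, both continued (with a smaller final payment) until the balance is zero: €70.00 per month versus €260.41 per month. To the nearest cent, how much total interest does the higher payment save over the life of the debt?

€964.78

Monthly rate r = 22.1%/12 = 1.84167% = 0.0184167.
At €70.00/mo: n = ⌈−ln(1 − rB₀/P)/ln(1+r)⌉ = 50 payments (last €8.48); total interest = total paid − €2,250.00 = €1,188.48.
At €260.41/mo: 10 payments (last €130.01); total interest €223.70.
Interest saved = €1,188.48 − €223.70 = €964.78.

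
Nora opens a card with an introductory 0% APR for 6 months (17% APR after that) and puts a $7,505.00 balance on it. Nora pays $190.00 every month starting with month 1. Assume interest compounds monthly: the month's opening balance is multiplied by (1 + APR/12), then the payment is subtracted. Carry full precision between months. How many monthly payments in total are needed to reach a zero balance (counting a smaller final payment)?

52 months

Promo months 1–6 at r₀ = 0%/12 = 0; months 7+ at r₁ = 17%/12 = 0.0141667.
After month 6 (no interest yet): B = $7,505.00 − 6·$190.00 = $6,365.00.
Then at r₁ with $190.00/mo: n₂ = −ln(1 − r₁·B/P)/ln(1+r₁) ≈ 45.75 → 46 more payments.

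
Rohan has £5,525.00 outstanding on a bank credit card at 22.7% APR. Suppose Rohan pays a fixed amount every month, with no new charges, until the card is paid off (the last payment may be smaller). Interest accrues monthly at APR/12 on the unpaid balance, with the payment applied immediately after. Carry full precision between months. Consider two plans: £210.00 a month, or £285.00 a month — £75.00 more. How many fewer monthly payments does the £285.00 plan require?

12 fewer payments

Monthly rate r = 22.7%/12 = 1.89167% = 0.0189167.
At £210.00/mo: n = ⌈−ln(1 − rB₀/P)/ln(1+r)⌉ = 37 payments (last £156.09); total interest = total paid − £5,525.00 = £2,191.09.
At £285.00/mo: 25 payments (last £108.30); total interest £1,423.30.
Payments saved = 37 − 25 = 12.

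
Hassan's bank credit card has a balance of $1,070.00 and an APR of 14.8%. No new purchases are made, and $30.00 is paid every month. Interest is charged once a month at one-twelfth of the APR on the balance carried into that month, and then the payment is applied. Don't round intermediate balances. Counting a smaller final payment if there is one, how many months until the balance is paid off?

48 payments

Monthly rate r = 14.8%/12 = 1.23333% = 0.0123333.
Recurrence: B ← B·(1+r) − $30.00.
Month 1: interest $13.20; balance after payment $1,053.20.
Month 2: interest $12.99; balance after payment $1,036.19.
Closed form: n = −ln(1 − rB₀/P)/ln(1+r) = −ln(0.56011)/ln(1.01233) ≈ 47.285, so the balance reaches zero during payment 48.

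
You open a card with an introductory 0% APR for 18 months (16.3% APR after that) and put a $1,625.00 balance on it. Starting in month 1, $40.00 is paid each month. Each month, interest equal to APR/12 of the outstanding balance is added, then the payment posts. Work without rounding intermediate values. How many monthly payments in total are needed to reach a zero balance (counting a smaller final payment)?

Promo months 1–18 at r₀ = 0%/12 = 0; months 19+ at r₁ = 16.3%/12 = 0.0135833.
After month 18 (no interest yet): B = $1,625.00 − 18·$40.00 = $905.00.
Then at r₁ with $40.00/mo: n₂ = −ln(1 − r₁·B/P)/ln(1+r₁) ≈ 27.22 → 28 more payments.

46 payments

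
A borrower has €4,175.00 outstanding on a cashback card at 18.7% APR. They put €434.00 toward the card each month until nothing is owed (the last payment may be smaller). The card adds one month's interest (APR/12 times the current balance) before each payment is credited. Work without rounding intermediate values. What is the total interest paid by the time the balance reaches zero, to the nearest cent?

€384.20

Monthly rate r = 18.7%/12 = 1.55833% = 0.0155833.
Payoff takes n = ⌈−ln(1 − rB₀/P)/ln(1+r)⌉ = ⌈10.503⌉ = 11 payments; the last is €219.20.
Total paid = 10·€434.00 + €219.20 = €4,559.20.
Total interest = total paid − principal = €4,559.20 − €4,175.00 = €384.20.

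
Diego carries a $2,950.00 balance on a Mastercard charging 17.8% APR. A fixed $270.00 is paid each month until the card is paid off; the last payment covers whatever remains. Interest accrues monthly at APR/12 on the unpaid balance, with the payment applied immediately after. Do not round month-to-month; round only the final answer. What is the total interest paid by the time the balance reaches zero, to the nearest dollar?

$292

Monthly rate r = 17.8%/12 = 1.48333% = 0.0148333.
Payoff takes n = ⌈−ln(1 − rB₀/P)/ln(1+r)⌉ = ⌈12.009⌉ = 13 payments; the last is $2.32.
Total paid = 12·$270.00 + $2.32 = $3,242.32.
Total interest = total paid − principal = $3,242.32 − $2,950.00 = $292.32.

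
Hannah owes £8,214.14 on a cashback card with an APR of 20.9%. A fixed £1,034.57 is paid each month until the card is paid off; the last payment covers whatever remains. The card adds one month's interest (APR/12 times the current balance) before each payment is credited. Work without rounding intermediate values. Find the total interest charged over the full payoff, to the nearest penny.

Monthly rate r = 20.9%/12 = 1.74167% = 0.0174167.
Payoff takes n = ⌈−ln(1 − rB₀/P)/ln(1+r)⌉ = ⌈8.619⌉ = 9 payments; the last is £642.85.
Total paid = 8·£1,034.57 + £642.85 = £8,919.41.
Total interest = total paid − principal = £8,919.41 − £8,214.14 = £705.27.

£705.27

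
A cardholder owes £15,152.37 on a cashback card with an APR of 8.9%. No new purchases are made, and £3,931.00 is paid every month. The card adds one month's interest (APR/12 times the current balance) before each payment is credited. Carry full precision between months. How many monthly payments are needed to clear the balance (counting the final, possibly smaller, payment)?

Monthly rate r = 8.9%/12 = 0.741667% = 0.00741667.
Recurrence: B ← B·(1+r) − £3,931.00.
Month 1: interest £112.38; balance after payment £11,333.75.
Month 2: interest £84.06; balance after payment £7,486.81.
Month 3: interest £55.53; balance after payment £3,611.34.
Month 4: interest £26.78; balance after payment £0.00.

4 months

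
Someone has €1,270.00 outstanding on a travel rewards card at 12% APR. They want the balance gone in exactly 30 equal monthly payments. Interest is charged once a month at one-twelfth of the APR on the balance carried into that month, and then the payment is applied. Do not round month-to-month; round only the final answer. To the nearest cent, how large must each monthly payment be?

€49.21

Monthly rate r = 12%/12 = 1% = 0.01.
Level-payment amortization: P = B₀·r / (1 − (1+r)^(−n)) = 1270.00·0.01 / (1 − 1.01^(−30)).
Denominator 1 − (1+r)^(−30) = 0.258077082.
P = 12.7 / 0.258077082 ≈ 49.21.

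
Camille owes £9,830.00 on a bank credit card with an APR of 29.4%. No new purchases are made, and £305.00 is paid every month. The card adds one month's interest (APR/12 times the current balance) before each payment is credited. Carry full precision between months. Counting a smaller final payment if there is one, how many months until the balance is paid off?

Monthly rate r = 29.4%/12 = 2.45% = 0.0245.
Recurrence: B ← B·(1+r) − £305.00.
Month 1: interest £240.83; balance after payment £9,765.83.
Month 2: interest £239.26; balance after payment £9,700.10.
Closed form: n = −ln(1 − rB₀/P)/ln(1+r) = −ln(0.21038)/ln(1.0245) ≈ 64.403, so the balance reaches zero during payment 65.

65 months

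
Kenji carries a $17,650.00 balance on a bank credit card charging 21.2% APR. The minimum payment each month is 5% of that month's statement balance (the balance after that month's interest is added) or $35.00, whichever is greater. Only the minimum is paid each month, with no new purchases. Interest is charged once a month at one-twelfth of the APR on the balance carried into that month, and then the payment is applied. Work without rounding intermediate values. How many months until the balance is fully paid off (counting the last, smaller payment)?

121 months

Monthly rate r = 21.2%/12 = 1.76667% = 0.0176667.
While 5% of the post-interest balance exceeds $35.00, each month B ← (B·(1+r))·(1 − 0.05), i.e. B shrinks by the factor (1+r)·0.95 = 0.96678.
This holds for months 1–97. Entering month 98 the balance is $666.30; 5% of the post-interest balance is now below $35.00, so the flat $35.00 minimum applies from here.
From month 98 a fixed $35.00 at rate r clears $666.30 in 24 more payments. Total: 97 + 24 = 121 months.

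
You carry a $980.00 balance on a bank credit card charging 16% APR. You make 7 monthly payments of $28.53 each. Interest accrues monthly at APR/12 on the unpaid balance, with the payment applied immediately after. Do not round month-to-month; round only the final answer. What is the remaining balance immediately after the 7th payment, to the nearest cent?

Monthly rate r = 16%/12 = 1.33333% = 0.0133333.
Each month: B ← B·(1+r) − $28.53.
Month 1: interest $13.07; balance after payment $964.54.
Month 2: interest $12.86; balance after payment $948.87.
Month 3: interest $12.65; balance after payment $932.99.
Month 4: interest $12.44; balance after payment $916.90.
Month 5: interest $12.23; balance after payment $900.59.
Month 6: interest $12.01; balance after payment $884.07.
Month 7: interest $11.79; balance after payment $867.33.

$867.33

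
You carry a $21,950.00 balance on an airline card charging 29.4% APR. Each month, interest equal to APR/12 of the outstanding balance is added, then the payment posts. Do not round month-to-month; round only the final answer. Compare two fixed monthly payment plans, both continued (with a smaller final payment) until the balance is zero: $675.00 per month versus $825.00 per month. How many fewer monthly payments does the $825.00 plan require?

22 fewer payments

Monthly rate r = 29.4%/12 = 2.45% = 0.0245.
At $675.00/mo: n = ⌈−ln(1 − rB₀/P)/ln(1+r)⌉ = 66 payments (last $552.99); total interest = total paid − $21,950.00 = $22,477.99.
At $825.00/mo: 44 payments (last $490.36); total interest $14,015.36.
Payments saved = 66 − 44 = 22.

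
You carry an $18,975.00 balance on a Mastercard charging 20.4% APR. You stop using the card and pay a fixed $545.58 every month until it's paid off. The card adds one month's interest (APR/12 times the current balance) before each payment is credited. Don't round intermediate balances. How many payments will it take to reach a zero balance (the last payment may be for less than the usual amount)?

54 payments

Monthly rate r = 20.4%/12 = 1.7% = 0.017.
Recurrence: B ← B·(1+r) − $545.58.
Month 1: interest $322.57; balance after payment $18,751.99.
Month 2: interest $318.78; balance after payment $18,525.20.
Closed form: n = −ln(1 − rB₀/P)/ln(1+r) = −ln(0.40875)/ln(1.017) ≈ 53.073, so the balance reaches zero during payment 54.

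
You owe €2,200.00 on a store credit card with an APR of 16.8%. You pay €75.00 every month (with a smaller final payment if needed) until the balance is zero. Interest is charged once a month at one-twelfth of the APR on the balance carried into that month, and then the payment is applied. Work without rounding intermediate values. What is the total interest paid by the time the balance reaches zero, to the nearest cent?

€652.46

Monthly rate r = 16.8%/12 = 1.4% = 0.014.
Payoff takes n = ⌈−ln(1 − rB₀/P)/ln(1+r)⌉ = ⌈38.033⌉ = 39 payments; the last is €2.46.
Total paid = 38·€75.00 + €2.46 = €2,852.46.
Total interest = total paid − principal = €2,852.46 − €2,200.00 = €652.46.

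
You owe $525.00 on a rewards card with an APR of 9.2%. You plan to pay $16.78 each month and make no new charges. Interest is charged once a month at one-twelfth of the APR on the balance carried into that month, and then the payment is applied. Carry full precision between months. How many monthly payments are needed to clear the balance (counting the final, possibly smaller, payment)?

36 months

Monthly rate r = 9.2%/12 = 0.766667% = 0.00766667.
Recurrence: B ← B·(1+r) − $16.78.
Month 1: interest $4.02; balance after payment $512.25.
Month 2: interest $3.93; balance after payment $499.39.
Closed form: n = −ln(1 − rB₀/P)/ln(1+r) = −ln(0.76013)/ln(1.00767) ≈ 35.911, so the balance reaches zero during payment 36.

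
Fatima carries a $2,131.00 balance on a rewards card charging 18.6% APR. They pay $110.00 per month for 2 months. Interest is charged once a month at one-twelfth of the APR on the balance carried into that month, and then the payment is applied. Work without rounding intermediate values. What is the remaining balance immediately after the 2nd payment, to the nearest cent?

$1,975.87

Monthly rate r = 18.6%/12 = 1.55% = 0.0155.
Each month: B ← B·(1+r) − $110.00.
Month 1: interest $33.03; balance after payment $2,054.03.
Month 2: interest $31.84; balance after payment $1,975.87.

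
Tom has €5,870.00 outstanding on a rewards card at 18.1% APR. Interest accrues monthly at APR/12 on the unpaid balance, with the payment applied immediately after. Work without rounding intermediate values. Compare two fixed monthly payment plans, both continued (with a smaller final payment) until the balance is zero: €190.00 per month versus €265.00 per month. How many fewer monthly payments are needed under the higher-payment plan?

14 fewer payments

Monthly rate r = 18.1%/12 = 1.50833% = 0.0150833.
At €190.00/mo: n = ⌈−ln(1 − rB₀/P)/ln(1+r)⌉ = 42 payments (last €172.12); total interest = total paid − €5,870.00 = €2,092.12.
At €265.00/mo: 28 payments (last €43.14); total interest €1,328.14.
Payments saved = 42 − 28 = 14.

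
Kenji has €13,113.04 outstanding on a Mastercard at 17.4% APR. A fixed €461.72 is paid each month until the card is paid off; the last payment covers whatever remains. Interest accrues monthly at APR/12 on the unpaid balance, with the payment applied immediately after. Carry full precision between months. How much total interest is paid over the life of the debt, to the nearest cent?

Monthly rate r = 17.4%/12 = 1.45% = 0.0145.
Payoff takes n = ⌈−ln(1 − rB₀/P)/ln(1+r)⌉ = ⌈36.865⌉ = 37 payments; the last is €399.60.
Total paid = 36·€461.72 + €399.60 = €17,021.52.
Total interest = total paid − principal = €17,021.52 − €13,113.04 = €3,908.48.

€3,908.48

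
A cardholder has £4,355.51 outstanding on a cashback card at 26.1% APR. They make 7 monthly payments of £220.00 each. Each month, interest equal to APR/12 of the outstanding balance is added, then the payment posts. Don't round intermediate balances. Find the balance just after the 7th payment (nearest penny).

£3,419.30

Monthly rate r = 26.1%/12 = 2.175% = 0.02175.
Each month: B ← B·(1+r) − £220.00.
Month 1: interest £94.73; balance after payment £4,230.24.
Month 2: interest £92.01; balance after payment £4,102.25.
Month 3: interest £89.22; balance after payment £3,971.47.
Month 4: interest £86.38; balance after payment £3,837.85.
Month 5: interest £83.47; balance after payment £3,701.33.
Month 6: interest £80.50; balance after payment £3,561.83.
Month 7: interest £77.47; balance after payment £3,419.30.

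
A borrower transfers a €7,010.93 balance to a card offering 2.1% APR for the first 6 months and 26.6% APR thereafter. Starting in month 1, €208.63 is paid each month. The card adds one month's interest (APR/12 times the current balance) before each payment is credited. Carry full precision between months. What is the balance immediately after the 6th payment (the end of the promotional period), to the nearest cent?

Promo months 1–6 at r₀ = 2.1%/12 = 0.00175; months 7+ at r₁ = 26.6%/12 = 0.0221667.
After month 6: iterate B ← B·(1+r₀) − €208.63 for 6 months → €5,827.60.

€5,827.60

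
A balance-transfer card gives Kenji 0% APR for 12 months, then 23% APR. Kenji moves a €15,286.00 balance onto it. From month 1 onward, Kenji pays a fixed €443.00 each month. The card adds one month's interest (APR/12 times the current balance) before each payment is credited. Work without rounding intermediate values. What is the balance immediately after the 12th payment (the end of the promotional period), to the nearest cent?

€9,970.00

Promo months 1–12 at r₀ = 0%/12 = 0; months 13+ at r₁ = 23%/12 = 0.0191667.
After month 12 (no interest yet): B = €15,286.00 − 12·€443.00 = €9,970.00.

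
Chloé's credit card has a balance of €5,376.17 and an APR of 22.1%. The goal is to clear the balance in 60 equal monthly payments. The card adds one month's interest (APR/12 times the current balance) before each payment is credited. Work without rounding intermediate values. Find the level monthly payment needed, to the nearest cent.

€148.79

Monthly rate r = 22.1%/12 = 1.84167% = 0.0184167.
Level-payment amortization: P = B₀·r / (1 − (1+r)^(−n)) = 5376.17·0.0184167 / (1 − 1.01842^(−60)).
Denominator 1 − (1+r)^(−60) = 0.665443003.
P = 99.0111 / 0.665443003 ≈ 148.79.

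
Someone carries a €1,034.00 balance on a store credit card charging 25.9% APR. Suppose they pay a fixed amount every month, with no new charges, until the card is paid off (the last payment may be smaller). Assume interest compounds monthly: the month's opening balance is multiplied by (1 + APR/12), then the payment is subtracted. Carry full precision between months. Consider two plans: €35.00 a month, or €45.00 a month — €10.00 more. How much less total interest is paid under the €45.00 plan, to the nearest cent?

€220.21

Monthly rate r = 25.9%/12 = 2.15833% = 0.0215833.
At €35.00/mo: n = ⌈−ln(1 − rB₀/P)/ln(1+r)⌉ = 48 payments (last €18.90); total interest = total paid − €1,034.00 = €629.90.
At €45.00/mo: 33 payments (last €3.69); total interest €409.69.
Interest saved = €629.90 − €409.69 = €220.21.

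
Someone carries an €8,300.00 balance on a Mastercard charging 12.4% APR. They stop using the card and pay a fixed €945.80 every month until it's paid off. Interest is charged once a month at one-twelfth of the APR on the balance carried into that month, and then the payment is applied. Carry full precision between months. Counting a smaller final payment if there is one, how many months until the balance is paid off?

10 payments

Monthly rate r = 12.4%/12 = 1.03333% = 0.0103333.
Recurrence: B ← B·(1+r) − €945.80.
Month 1: interest €85.77; balance after payment €7,439.97.
Month 2: interest €76.88; balance after payment €6,571.05.
Closed form: n = −ln(1 − rB₀/P)/ln(1+r) = −ln(0.90932)/ln(1.01033) ≈ 9.247, so the balance reaches zero during payment 10.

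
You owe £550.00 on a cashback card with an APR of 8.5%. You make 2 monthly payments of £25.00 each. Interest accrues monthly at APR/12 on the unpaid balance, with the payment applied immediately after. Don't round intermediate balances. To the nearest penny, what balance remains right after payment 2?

£507.64

Monthly rate r = 8.5%/12 = 0.708333% = 0.00708333.
Each month: B ← B·(1+r) − £25.00.
Month 1: interest £3.90; balance after payment £528.90.
Month 2: interest £3.75; balance after payment £507.64.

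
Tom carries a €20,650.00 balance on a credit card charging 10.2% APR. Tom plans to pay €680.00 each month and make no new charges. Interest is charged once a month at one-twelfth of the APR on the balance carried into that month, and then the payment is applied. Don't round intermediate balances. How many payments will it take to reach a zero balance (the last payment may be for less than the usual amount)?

Monthly rate r = 10.2%/12 = 0.85% = 0.0085.
Recurrence: B ← B·(1+r) − €680.00.
Month 1: interest €175.52; balance after payment €20,145.53.
Month 2: interest €171.24; balance after payment €19,636.76.
Closed form: n = −ln(1 − rB₀/P)/ln(1+r) = −ln(0.74188)/ln(1.0085) ≈ 35.275, so the balance reaches zero during payment 36.

36 months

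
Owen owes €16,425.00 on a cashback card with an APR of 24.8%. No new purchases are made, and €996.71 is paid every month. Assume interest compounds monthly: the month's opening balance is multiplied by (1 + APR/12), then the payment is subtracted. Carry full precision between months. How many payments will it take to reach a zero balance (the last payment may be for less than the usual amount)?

Monthly rate r = 24.8%/12 = 2.06667% = 0.0206667.
Recurrence: B ← B·(1+r) − €996.71.
Month 1: interest €339.45; balance after payment €15,767.74.
Month 2: interest €325.87; balance after payment €15,096.90.
Closed form: n = −ln(1 − rB₀/P)/ln(1+r) = −ln(0.65943)/ln(1.02067) ≈ 20.355, so the balance reaches zero during payment 21.

21 months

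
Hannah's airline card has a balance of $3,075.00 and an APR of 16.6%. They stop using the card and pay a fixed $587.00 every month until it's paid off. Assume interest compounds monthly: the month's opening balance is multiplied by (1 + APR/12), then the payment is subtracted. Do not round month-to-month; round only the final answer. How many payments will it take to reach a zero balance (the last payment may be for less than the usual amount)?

Monthly rate r = 16.6%/12 = 1.38333% = 0.0138333.
Recurrence: B ← B·(1+r) − $587.00.
Month 1: interest $42.54; balance after payment $2,530.54.
Month 2: interest $35.01; balance after payment $1,978.54.
Month 3: interest $27.37; balance after payment $1,418.91.
Month 4: interest $19.63; balance after payment $851.54.
Month 5: interest $11.78; balance after payment $276.32.
Month 6: interest $3.82; balance after payment $0.00.

6 months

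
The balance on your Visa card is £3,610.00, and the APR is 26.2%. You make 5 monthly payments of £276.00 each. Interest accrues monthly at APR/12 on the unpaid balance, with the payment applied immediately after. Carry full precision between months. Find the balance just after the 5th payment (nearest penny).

£2,580.09

Monthly rate r = 26.2%/12 = 2.18333% = 0.0218333.
Each month: B ← B·(1+r) − £276.00.
Month 1: interest £78.82; balance after payment £3,412.82.
Month 2: interest £74.51; balance after payment £3,211.33.
Month 3: interest £70.11; balance after payment £3,005.45.
Month 4: interest £65.62; balance after payment £2,795.06.
Month 5: interest £61.03; balance after payment £2,580.09.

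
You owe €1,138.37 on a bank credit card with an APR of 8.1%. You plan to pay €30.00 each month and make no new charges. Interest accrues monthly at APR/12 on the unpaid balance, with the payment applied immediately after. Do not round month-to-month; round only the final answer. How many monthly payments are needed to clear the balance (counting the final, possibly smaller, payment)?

44 months

Monthly rate r = 8.1%/12 = 0.675% = 0.00675.
Recurrence: B ← B·(1+r) − €30.00.
Month 1: interest €7.68; balance after payment €1,116.05.
Month 2: interest €7.53; balance after payment €1,093.59.
Closed form: n = −ln(1 − rB₀/P)/ln(1+r) = −ln(0.74387)/ln(1.00675) ≈ 43.984, so the balance reaches zero during payment 44.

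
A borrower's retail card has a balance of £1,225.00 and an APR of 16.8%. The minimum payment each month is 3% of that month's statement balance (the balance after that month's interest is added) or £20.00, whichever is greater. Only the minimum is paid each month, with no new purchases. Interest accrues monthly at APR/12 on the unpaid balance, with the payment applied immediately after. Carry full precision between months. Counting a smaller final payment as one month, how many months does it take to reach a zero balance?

82 months

Monthly rate r = 16.8%/12 = 1.4% = 0.014.
While 3% of the post-interest balance exceeds £20.00, each month B ← (B·(1+r))·(1 − 0.03), i.e. B shrinks by the factor (1+r)·0.97 = 0.98358.
This holds for months 1–38. Entering month 39 the balance is £652.99; 3% of the post-interest balance is now below £20.00, so the flat £20.00 minimum applies from here.
From month 39 a fixed £20.00 at rate r clears £652.99 in 44 more payments. Total: 38 + 44 = 82 months.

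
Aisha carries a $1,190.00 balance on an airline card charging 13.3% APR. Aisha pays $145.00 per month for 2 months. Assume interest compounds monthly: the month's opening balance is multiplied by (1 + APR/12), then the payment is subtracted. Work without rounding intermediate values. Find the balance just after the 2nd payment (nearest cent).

Monthly rate r = 13.3%/12 = 1.10833% = 0.0110833.
Each month: B ← B·(1+r) − $145.00.
Month 1: interest $13.19; balance after payment $1,058.19.
Month 2: interest $11.73; balance after payment $924.92.

$924.92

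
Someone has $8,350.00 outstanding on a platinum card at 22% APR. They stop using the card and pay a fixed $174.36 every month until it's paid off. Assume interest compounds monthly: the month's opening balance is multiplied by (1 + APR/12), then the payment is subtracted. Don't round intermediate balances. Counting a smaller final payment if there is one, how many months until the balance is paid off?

Monthly rate r = 22%/12 = 1.83333% = 0.0183333.
Recurrence: B ← B·(1+r) − $174.36.
Month 1: interest $153.08; balance after payment $8,328.72.
Month 2: interest $152.69; balance after payment $8,307.06.
Closed form: n = −ln(1 − rB₀/P)/ln(1+r) = −ln(0.12203)/ln(1.01833) ≈ 115.786, so the balance reaches zero during payment 116.

116 months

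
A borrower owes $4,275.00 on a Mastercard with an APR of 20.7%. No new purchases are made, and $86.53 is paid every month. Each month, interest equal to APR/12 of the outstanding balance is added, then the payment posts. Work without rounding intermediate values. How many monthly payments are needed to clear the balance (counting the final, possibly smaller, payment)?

Monthly rate r = 20.7%/12 = 1.725% = 0.01725.
Recurrence: B ← B·(1+r) − $86.53.
Month 1: interest $73.74; balance after payment $4,262.21.
Month 2: interest $73.52; balance after payment $4,249.21.
Closed form: n = −ln(1 − rB₀/P)/ln(1+r) = −ln(0.14777)/ln(1.01725) ≈ 111.801, so the balance reaches zero during payment 112.

112 months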